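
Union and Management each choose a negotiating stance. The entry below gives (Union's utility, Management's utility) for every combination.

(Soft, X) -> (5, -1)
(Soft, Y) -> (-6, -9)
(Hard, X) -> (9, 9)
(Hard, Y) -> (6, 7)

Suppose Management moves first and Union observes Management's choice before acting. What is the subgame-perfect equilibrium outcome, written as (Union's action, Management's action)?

(Hard, X)

Work backward from Union's decision.
- X: BR = Hard, leader payoff 9.
- Y: BR = Hard, leader payoff 7.
Management's induced payoffs are 9, 7, so Management commits to X. Subgame-perfect outcome: (Hard, X) with payoffs (9, 9).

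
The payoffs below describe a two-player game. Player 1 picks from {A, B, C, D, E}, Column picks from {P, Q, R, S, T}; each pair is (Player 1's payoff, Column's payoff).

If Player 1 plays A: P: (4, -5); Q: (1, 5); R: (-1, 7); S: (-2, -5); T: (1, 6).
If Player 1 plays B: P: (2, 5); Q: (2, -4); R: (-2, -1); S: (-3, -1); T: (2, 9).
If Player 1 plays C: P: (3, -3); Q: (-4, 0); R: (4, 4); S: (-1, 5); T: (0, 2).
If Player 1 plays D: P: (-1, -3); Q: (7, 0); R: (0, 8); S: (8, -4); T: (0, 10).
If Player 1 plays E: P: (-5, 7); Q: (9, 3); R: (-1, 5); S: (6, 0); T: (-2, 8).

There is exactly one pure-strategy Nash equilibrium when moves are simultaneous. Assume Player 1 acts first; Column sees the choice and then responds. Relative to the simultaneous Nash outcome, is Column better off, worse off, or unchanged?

unchanged

Solve by backward induction (Player 1 leads).
- A: Column compares -5, 5, 7, -5, 6 and picks R; Player 1 would get -1.
- B: Column compares 5, -4, -1, -1, 9 and picks T; Player 1 would get 2.
- C: Column compares -3, 0, 4, 5, 2 and picks S; Player 1 would get -1.
- D: Column compares -3, 0, 8, -4, 10 and picks T; Player 1 would get 0.
- E: Column compares 7, 3, 5, 0, 8 and picks T; Player 1 would get -2.
Player 1's induced payoffs are -1, 2, -1, 0, -2, so Player 1 commits to B. Subgame-perfect outcome: (B, T) with payoffs (2, 9).
Now find the simultaneous Nash equilibrium.
Player 1's best replies: P→A; Q→E; R→C; S→D; T→B.
Column's best replies: A→R; B→T; C→S; D→T; E→T.
The unique mutual best reply is (B, T), giving (2, 9).
Column earns 9 sequentially versus 9 at the Nash outcome: unchanged.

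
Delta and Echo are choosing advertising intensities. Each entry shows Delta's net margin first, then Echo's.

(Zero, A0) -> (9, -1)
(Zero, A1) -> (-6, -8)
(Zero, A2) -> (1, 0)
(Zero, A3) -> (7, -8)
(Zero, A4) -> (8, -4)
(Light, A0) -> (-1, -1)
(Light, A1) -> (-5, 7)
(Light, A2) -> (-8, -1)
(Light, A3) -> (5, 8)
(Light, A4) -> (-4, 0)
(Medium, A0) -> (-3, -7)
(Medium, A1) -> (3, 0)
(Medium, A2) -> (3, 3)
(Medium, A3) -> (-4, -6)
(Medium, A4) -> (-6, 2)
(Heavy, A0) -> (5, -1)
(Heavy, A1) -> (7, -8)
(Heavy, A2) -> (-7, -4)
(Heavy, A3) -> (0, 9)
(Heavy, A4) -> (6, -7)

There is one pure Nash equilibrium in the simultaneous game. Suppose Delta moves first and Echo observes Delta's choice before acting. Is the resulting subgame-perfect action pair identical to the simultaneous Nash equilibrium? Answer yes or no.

no

Echo best-responds to each possible Delta move:
- Zero: BR = A2, leader payoff 1.
- Light: BR = A3, leader payoff 5.
- Medium: BR = A2, leader payoff 3.
- Heavy: BR = A3, leader payoff 0.
Among 1, 5, 3, 0, the best is 5 at Light. Subgame-perfect outcome: (Light, A3) with payoffs (5, 8).
For the simultaneous game, intersect best replies.
Delta's best replies: A0→Zero; A1→Heavy; A2→Medium; A3→Zero; A4→Zero.
Echo's best replies: Zero→A2; Light→A3; Medium→A2; Heavy→A3.
The unique mutual best reply is (Medium, A2), giving (3, 3).
Sequential outcome (Light, A3) differs from the Nash profile (Medium, A2).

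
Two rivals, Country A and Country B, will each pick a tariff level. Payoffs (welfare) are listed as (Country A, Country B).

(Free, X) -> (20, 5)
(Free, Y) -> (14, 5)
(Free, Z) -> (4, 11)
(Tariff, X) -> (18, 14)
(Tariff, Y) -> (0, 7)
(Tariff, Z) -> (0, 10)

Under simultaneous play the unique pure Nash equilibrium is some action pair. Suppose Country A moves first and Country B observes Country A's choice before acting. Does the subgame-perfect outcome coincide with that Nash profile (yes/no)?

Work backward from Country B's decision.
- Free → Country B plays Z (best of 5, 5, 11); Country A gets 4.
- Tariff → Country B plays X (best of 14, 7, 10); Country A gets 18.
Maximizing over 4, 18, Country A chooses Tariff. Subgame-perfect outcome: (Tariff, X) with payoffs (18, 14).
Now find the simultaneous Nash equilibrium.
Country A's best replies: X→Free; Y→Free; Z→Free.
Country B's best replies: Free→Z; Tariff→X.
Only (Free, Z) has each player best-responding; Nash payoffs (4, 11).
Sequential outcome (Tariff, X) differs from the Nash profile (Free, Z).

no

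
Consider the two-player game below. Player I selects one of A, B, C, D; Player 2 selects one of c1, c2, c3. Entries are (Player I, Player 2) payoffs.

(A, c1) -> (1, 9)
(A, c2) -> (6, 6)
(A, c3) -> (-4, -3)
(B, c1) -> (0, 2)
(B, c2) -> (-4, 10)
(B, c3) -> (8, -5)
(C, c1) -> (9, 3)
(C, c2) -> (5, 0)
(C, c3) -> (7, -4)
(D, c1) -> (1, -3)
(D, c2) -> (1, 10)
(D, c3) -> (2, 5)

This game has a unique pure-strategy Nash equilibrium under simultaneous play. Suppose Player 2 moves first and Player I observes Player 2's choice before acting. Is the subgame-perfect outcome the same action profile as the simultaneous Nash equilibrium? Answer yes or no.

Work backward from Player I's decision.
- c1: Player I compares 1, 0, 9, 1 and picks C; Player 2 would get 3.
- c2: Player I compares 6, -4, 5, 1 and picks A; Player 2 would get 6.
- c3: Player I compares -4, 8, 7, 2 and picks B; Player 2 would get -5.
Maximizing over 3, 6, -5, Player 2 chooses c2. Subgame-perfect outcome: (A, c2) with payoffs (6, 6).
Now find the simultaneous Nash equilibrium.
Player I's best replies: c1→C; c2→A; c3→B.
Player 2's best replies: A→c1; B→c2; C→c1; D→c2.
Only (C, c1) has each player best-responding; Nash payoffs (9, 3).
Sequential outcome (A, c2) differs from the Nash profile (C, c1).

no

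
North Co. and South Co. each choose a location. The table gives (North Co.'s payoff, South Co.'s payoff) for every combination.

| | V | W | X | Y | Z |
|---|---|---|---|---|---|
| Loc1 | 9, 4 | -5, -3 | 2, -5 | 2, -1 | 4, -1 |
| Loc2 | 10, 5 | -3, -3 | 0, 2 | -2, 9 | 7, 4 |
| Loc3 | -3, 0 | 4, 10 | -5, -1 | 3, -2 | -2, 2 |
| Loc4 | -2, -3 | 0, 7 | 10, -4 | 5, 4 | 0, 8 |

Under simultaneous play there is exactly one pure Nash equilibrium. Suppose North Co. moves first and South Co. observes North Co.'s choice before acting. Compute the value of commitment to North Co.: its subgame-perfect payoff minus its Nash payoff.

5

Backward induction with North Co. moving first.
- Loc1: BR = V, leader payoff 9.
- Loc2: BR = Y, leader payoff -2.
- Loc3: BR = W, leader payoff 4.
- Loc4: BR = Z, leader payoff 0.
Among 9, -2, 4, 0, the best is 9 at Loc1. Subgame-perfect outcome: (Loc1, V) with payoffs (9, 4).
For the simultaneous game, intersect best replies.
North Co.'s best replies: V→Loc2; W→Loc3; X→Loc4; Y→Loc4; Z→Loc2.
South Co.'s best replies: Loc1→V; Loc2→Y; Loc3→W; Loc4→Z.
The unique mutual best reply is (Loc3, W), giving (4, 10).
North Co.'s commitment gain: 9 − 4 = 5.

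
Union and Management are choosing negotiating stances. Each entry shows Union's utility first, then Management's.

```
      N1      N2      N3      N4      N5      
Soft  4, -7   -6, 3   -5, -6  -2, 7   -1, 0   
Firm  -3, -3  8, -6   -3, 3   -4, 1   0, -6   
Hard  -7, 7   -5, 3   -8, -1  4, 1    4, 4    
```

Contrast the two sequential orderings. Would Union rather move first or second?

If Union leads: Management's best replies are Soft→N4, Firm→N3, Hard→N1; Union's induced payoffs -2, -3, -7; outcome (Soft, N4), payoffs (-2, 7).
If Management leads: Union's best replies are N1→Soft, N2→Firm, N3→Firm, N4→Hard, N5→Hard; Management's induced payoffs -7, -6, 3, 1, 4; outcome (Hard, N5), payoffs (4, 4).
Union gets -2 moving first and 4 moving second, so Union prefers to move second.

second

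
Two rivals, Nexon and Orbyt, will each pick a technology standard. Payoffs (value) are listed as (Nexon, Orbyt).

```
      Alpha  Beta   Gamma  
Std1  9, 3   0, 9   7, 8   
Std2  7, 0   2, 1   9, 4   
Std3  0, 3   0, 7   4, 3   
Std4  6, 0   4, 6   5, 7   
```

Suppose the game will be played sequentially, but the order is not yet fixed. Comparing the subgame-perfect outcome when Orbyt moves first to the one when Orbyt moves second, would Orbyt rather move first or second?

If Nexon leads: Orbyt's best replies are Std1→Beta, Std2→Gamma, Std3→Beta, Std4→Gamma; Nexon's induced payoffs 0, 9, 0, 5; outcome (Std2, Gamma), payoffs (9, 4).
If Orbyt leads: Nexon's best replies are Alpha→Std1, Beta→Std4, Gamma→Std2; Orbyt's induced payoffs 3, 6, 4; outcome (Std4, Beta), payoffs (4, 6).
Orbyt gets 6 moving first and 4 moving second, so Orbyt prefers to move first.

first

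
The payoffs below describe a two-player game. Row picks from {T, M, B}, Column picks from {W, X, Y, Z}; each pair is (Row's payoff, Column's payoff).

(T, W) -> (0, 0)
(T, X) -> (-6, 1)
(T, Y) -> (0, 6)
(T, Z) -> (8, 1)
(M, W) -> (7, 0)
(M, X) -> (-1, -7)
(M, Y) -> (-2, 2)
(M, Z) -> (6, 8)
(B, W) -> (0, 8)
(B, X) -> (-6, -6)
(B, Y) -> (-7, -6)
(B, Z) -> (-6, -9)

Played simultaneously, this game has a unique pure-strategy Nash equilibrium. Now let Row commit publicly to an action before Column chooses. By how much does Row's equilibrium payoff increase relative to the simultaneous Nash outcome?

Backward induction with Row moving first.
- T → Column plays Y (best of 0, 1, 6, 1); Row gets 0.
- M → Column plays Z (best of 0, -7, 2, 8); Row gets 6.
- B → Column plays W (best of 8, -6, -6, -9); Row gets 0.
Among 0, 6, 0, the best is 6 at M. Subgame-perfect outcome: (M, Z) with payoffs (6, 8).
Now find the simultaneous Nash equilibrium.
Row's best replies: W→M; X→M; Y→T; Z→T.
Column's best replies: T→Y; M→Z; B→W.
Only (T, Y) has each player best-responding; Nash payoffs (0, 6).
Row's commitment gain: 6 − 0 = 6.

6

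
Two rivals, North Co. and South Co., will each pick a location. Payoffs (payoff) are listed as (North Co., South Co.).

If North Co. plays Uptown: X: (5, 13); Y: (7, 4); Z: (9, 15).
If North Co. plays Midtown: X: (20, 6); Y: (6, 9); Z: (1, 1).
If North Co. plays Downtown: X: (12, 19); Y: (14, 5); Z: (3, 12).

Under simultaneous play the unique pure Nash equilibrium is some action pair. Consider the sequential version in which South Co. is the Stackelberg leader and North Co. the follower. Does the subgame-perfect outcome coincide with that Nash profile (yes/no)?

yes

North Co. best-responds to each possible South Co. move:
- X → North Co. plays Midtown (best of 5, 20, 12); South Co. gets 6.
- Y → North Co. plays Downtown (best of 7, 6, 14); South Co. gets 5.
- Z → North Co. plays Uptown (best of 9, 1, 3); South Co. gets 15.
South Co.'s induced payoffs are 6, 5, 15, so South Co. commits to Z. Subgame-perfect outcome: (Uptown, Z) with payoffs (9, 15).
For the simultaneous game, intersect best replies.
North Co.'s best replies: X→Midtown; Y→Downtown; Z→Uptown.
South Co.'s best replies: Uptown→Z; Midtown→Y; Downtown→X.
The unique mutual best reply is (Uptown, Z), giving (9, 15).
Sequential outcome (Uptown, Z) coincides with the Nash profile (Uptown, Z).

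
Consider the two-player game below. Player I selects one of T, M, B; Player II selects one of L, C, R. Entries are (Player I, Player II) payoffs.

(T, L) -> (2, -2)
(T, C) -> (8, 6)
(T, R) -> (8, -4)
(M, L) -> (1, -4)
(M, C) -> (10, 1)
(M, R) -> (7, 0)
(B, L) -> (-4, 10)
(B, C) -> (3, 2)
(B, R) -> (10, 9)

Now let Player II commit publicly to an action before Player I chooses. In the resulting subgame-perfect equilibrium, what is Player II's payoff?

9

Player I best-responds to each possible Player II move:
- L: BR = T, leader payoff -2.
- C: BR = M, leader payoff 1.
- R: BR = B, leader payoff 9.
Player II's induced payoffs are -2, 1, 9, so Player II commits to R. Subgame-perfect outcome: (B, R) with payoffs (10, 9).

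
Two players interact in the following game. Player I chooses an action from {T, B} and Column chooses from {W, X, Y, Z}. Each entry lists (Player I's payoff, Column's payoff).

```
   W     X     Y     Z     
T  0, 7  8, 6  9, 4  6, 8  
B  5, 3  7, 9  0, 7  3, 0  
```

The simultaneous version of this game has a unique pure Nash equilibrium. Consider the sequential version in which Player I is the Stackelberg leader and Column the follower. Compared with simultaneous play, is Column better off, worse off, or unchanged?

better off

Solve by backward induction (Player I leads).
- T → Column plays Z (best of 7, 6, 4, 8); Player I gets 6.
- B → Column plays X (best of 3, 9, 7, 0); Player I gets 7.
Player I's induced payoffs are 6, 7, so Player I commits to B. Subgame-perfect outcome: (B, X) with payoffs (7, 9).
For the simultaneous game, intersect best replies.
Player I's best replies: W→B; X→T; Y→T; Z→T.
Column's best replies: T→Z; B→X.
The unique mutual best reply is (T, Z), giving (6, 8).
Column earns 9 sequentially versus 8 at the Nash outcome: better off.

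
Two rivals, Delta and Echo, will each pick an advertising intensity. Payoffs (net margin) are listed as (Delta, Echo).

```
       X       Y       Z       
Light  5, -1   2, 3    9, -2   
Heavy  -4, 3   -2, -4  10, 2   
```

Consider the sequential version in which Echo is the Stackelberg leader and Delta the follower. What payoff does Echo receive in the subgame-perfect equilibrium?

3

Solve by backward induction (Echo leads).
- X: Delta compares 5, -4 and picks Light; Echo would get -1.
- Y: Delta compares 2, -2 and picks Light; Echo would get 3.
- Z: Delta compares 9, 10 and picks Heavy; Echo would get 2.
Echo's induced payoffs are -1, 3, 2, so Echo commits to Y. Subgame-perfect outcome: (Light, Y) with payoffs (2, 3).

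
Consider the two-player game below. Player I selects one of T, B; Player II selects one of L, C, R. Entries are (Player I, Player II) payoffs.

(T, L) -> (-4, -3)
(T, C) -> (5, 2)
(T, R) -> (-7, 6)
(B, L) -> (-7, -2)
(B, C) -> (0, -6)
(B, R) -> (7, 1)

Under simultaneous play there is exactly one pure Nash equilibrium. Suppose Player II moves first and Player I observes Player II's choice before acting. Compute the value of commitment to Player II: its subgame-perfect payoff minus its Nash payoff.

Work backward from Player I's decision.
- L → Player I plays T (best of -4, -7); Player II gets -3.
- C → Player I plays T (best of 5, 0); Player II gets 2.
- R → Player I plays B (best of -7, 7); Player II gets 1.
Player II's induced payoffs are -3, 2, 1, so Player II commits to C. Subgame-perfect outcome: (T, C) with payoffs (5, 2).
Under simultaneous play:
Player I's best replies: L→T; C→T; R→B.
Player II's best replies: T→R; B→R.
Only (B, R) has each player best-responding; Nash payoffs (7, 1).
Player II's commitment gain: 2 − 1 = 1.

1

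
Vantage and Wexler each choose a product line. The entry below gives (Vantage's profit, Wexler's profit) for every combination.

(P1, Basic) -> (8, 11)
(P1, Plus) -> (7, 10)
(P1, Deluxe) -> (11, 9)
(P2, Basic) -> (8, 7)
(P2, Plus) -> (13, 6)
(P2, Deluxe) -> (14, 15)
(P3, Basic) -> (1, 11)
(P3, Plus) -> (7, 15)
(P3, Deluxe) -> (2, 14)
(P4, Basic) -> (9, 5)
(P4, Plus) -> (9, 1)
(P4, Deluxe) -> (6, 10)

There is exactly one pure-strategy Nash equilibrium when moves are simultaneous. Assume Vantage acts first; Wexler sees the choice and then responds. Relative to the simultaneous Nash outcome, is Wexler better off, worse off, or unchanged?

Backward induction with Vantage moving first.
- P1: BR = Basic, leader payoff 8.
- P2: BR = Deluxe, leader payoff 14.
- P3: BR = Plus, leader payoff 7.
- P4: BR = Deluxe, leader payoff 6.
Vantage's induced payoffs are 8, 14, 7, 6, so Vantage commits to P2. Subgame-perfect outcome: (P2, Deluxe) with payoffs (14, 15).
Now find the simultaneous Nash equilibrium.
Vantage's best replies: Basic→P4; Plus→P2; Deluxe→P2.
Wexler's best replies: P1→Basic; P2→Deluxe; P3→Plus; P4→Deluxe.
The unique mutual best reply is (P2, Deluxe), giving (14, 15).
Wexler earns 15 sequentially versus 15 at the Nash outcome: unchanged.

unchanged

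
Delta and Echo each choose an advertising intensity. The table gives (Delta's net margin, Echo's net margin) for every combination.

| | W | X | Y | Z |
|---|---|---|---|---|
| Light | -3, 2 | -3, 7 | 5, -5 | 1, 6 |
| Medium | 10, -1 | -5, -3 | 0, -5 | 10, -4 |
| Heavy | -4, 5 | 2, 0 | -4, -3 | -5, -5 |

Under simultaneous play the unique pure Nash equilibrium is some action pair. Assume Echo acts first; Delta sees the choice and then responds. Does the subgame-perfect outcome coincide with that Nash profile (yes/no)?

Backward induction with Echo moving first.
- W: BR = Medium, leader payoff -1.
- X: BR = Heavy, leader payoff 0.
- Y: BR = Light, leader payoff -5.
- Z: BR = Medium, leader payoff -4.
Maximizing over -1, 0, -5, -4, Echo chooses X. Subgame-perfect outcome: (Heavy, X) with payoffs (2, 0).
Under simultaneous play:
Delta's best replies: W→Medium; X→Heavy; Y→Light; Z→Medium.
Echo's best replies: Light→X; Medium→W; Heavy→W.
Only (Medium, W) has each player best-responding; Nash payoffs (10, -1).
Sequential outcome (Heavy, X) differs from the Nash profile (Medium, W).

no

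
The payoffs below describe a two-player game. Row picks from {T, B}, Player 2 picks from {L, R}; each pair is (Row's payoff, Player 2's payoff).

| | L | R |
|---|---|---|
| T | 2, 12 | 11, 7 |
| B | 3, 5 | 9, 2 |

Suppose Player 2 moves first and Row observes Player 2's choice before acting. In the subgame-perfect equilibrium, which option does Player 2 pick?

Backward induction with Player 2 moving first.
- L: BR = B, leader payoff 5.
- R: BR = T, leader payoff 7.
Player 2's induced payoffs are 5, 7, so Player 2 commits to R. Subgame-perfect outcome: (T, R) with payoffs (11, 7).

R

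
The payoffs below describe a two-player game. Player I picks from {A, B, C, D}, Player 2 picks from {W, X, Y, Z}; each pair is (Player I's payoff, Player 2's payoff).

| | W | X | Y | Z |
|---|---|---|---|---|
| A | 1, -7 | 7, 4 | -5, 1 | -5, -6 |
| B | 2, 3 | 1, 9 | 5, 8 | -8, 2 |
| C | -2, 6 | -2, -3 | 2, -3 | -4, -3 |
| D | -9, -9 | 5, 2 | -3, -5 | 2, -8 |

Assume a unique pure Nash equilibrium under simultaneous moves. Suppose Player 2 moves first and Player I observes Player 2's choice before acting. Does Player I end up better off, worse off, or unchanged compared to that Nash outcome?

worse off

Player I best-responds to each possible Player 2 move:
- W: Player I compares 1, 2, -2, -9 and picks B; Player 2 would get 3.
- X: Player I compares 7, 1, -2, 5 and picks A; Player 2 would get 4.
- Y: Player I compares -5, 5, 2, -3 and picks B; Player 2 would get 8.
- Z: Player I compares -5, -8, -4, 2 and picks D; Player 2 would get -8.
Player 2's induced payoffs are 3, 4, 8, -8, so Player 2 commits to Y. Subgame-perfect outcome: (B, Y) with payoffs (5, 8).
For the simultaneous game, intersect best replies.
Player I's best replies: W→B; X→A; Y→B; Z→D.
Player 2's best replies: A→X; B→X; C→W; D→X.
Only (A, X) has each player best-responding; Nash payoffs (7, 4).
Player I earns 5 sequentially versus 7 at the Nash outcome: worse off.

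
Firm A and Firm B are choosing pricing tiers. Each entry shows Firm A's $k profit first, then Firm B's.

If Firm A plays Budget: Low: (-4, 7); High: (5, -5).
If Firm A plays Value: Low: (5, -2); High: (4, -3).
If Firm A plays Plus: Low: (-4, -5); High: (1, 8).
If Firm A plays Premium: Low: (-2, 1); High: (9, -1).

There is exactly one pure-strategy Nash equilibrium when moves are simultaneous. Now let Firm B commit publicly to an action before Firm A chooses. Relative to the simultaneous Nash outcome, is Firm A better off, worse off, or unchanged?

better off

Backward induction with Firm B moving first.
- Low: Firm A compares -4, 5, -4, -2 and picks Value; Firm B would get -2.
- High: Firm A compares 5, 4, 1, 9 and picks Premium; Firm B would get -1.
Among -2, -1, the best is -1 at High. Subgame-perfect outcome: (Premium, High) with payoffs (9, -1).
Under simultaneous play:
Firm A's best replies: Low→Value; High→Premium.
Firm B's best replies: Budget→Low; Value→Low; Plus→High; Premium→Low.
The unique mutual best reply is (Value, Low), giving (5, -2).
Firm A earns 9 sequentially versus 5 at the Nash outcome: better off.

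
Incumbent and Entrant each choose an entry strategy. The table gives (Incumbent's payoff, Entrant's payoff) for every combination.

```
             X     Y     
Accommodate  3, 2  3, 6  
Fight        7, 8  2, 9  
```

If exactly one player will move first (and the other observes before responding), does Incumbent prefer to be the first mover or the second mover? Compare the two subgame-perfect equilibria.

second

If Incumbent leads: Entrant's best replies are Accommodate→Y, Fight→Y; Incumbent's induced payoffs 3, 2; outcome (Accommodate, Y), payoffs (3, 6).
If Entrant leads: Incumbent's best replies are X→Fight, Y→Accommodate; Entrant's induced payoffs 8, 6; outcome (Fight, X), payoffs (7, 8).
Incumbent gets 3 moving first and 7 moving second, so Incumbent prefers to move second.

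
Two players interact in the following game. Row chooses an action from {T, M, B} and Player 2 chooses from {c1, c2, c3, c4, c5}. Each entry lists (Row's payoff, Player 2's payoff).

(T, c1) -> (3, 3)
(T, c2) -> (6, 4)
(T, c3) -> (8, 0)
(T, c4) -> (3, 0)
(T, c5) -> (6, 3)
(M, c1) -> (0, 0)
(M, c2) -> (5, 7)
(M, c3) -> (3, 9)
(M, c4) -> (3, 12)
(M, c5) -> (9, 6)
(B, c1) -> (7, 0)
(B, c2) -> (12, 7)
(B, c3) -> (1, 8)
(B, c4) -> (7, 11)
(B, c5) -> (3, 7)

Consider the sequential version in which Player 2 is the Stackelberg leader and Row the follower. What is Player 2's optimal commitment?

Solve by backward induction (Player 2 leads).
- c1 → Row plays B (best of 3, 0, 7); Player 2 gets 0.
- c2 → Row plays B (best of 6, 5, 12); Player 2 gets 7.
- c3 → Row plays T (best of 8, 3, 1); Player 2 gets 0.
- c4 → Row plays B (best of 3, 3, 7); Player 2 gets 11.
- c5 → Row plays M (best of 6, 9, 3); Player 2 gets 6.
Among 0, 7, 0, 11, 6, the best is 11 at c4. Subgame-perfect outcome: (B, c4) with payoffs (7, 11).

c4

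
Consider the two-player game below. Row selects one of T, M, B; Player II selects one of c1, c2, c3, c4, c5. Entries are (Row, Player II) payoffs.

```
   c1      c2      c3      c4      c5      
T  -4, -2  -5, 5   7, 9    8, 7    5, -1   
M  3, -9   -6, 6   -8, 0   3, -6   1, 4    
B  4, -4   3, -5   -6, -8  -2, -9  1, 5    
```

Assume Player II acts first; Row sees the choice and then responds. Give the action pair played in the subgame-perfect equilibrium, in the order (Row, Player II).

(T, c3)

Work backward from Row's decision.
- c1: Row compares -4, 3, 4 and picks B; Player II would get -4.
- c2: Row compares -5, -6, 3 and picks B; Player II would get -5.
- c3: Row compares 7, -8, -6 and picks T; Player II would get 9.
- c4: Row compares 8, 3, -2 and picks T; Player II would get 7.
- c5: Row compares 5, 1, 1 and picks T; Player II would get -1.
Maximizing over -4, -5, 9, 7, -1, Player II chooses c3. Subgame-perfect outcome: (T, c3) with payoffs (7, 9).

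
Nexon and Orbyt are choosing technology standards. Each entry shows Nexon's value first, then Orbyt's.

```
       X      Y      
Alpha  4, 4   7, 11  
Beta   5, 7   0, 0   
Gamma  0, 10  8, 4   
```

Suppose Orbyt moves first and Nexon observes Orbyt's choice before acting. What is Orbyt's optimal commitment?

X

Backward induction with Orbyt moving first.
- X → Nexon plays Beta (best of 4, 5, 0); Orbyt gets 7.
- Y → Nexon plays Gamma (best of 7, 0, 8); Orbyt gets 4.
Among 7, 4, the best is 7 at X. Subgame-perfect outcome: (Beta, X) with payoffs (5, 7).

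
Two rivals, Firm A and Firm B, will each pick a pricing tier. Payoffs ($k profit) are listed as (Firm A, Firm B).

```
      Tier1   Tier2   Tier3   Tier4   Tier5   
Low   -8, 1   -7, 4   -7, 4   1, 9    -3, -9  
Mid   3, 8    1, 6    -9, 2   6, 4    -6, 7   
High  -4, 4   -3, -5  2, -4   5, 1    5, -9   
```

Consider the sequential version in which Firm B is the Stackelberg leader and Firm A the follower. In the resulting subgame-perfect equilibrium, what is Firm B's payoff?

8

Backward induction with Firm B moving first.
- Tier1: BR = Mid, leader payoff 8.
- Tier2: BR = Mid, leader payoff 6.
- Tier3: BR = High, leader payoff -4.
- Tier4: BR = Mid, leader payoff 4.
- Tier5: BR = High, leader payoff -9.
Among 8, 6, -4, 4, -9, the best is 8 at Tier1. Subgame-perfect outcome: (Mid, Tier1) with payoffs (3, 8).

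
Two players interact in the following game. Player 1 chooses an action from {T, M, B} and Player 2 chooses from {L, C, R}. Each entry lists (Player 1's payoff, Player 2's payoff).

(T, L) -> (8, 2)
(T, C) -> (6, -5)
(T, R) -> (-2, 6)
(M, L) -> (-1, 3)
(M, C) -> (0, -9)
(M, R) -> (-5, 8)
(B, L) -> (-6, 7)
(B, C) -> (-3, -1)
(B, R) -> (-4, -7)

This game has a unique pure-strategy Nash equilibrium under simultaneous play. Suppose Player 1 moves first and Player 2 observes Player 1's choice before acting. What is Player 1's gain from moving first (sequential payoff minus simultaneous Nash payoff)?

0

Work backward from Player 2's decision.
- T: Player 2 compares 2, -5, 6 and picks R; Player 1 would get -2.
- M: Player 2 compares 3, -9, 8 and picks R; Player 1 would get -5.
- B: Player 2 compares 7, -1, -7 and picks L; Player 1 would get -6.
Player 1's induced payoffs are -2, -5, -6, so Player 1 commits to T. Subgame-perfect outcome: (T, R) with payoffs (-2, 6).
Under simultaneous play:
Player 1's best replies: L→T; C→T; R→T.
Player 2's best replies: T→R; M→R; B→L.
Only (T, R) has each player best-responding; Nash payoffs (-2, 6).
Player 1's commitment gain: -2 − -2 = 0.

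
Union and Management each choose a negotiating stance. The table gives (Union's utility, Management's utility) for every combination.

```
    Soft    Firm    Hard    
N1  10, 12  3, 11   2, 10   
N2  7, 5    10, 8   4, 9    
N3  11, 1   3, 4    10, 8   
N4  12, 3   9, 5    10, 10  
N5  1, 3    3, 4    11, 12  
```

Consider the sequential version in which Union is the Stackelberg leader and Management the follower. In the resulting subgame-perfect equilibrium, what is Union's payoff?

Backward induction with Union moving first.
- N1: BR = Soft, leader payoff 10.
- N2: BR = Hard, leader payoff 4.
- N3: BR = Hard, leader payoff 10.
- N4: BR = Hard, leader payoff 10.
- N5: BR = Hard, leader payoff 11.
Among 10, 4, 10, 10, 11, the best is 11 at N5. Subgame-perfect outcome: (N5, Hard) with payoffs (11, 12).

11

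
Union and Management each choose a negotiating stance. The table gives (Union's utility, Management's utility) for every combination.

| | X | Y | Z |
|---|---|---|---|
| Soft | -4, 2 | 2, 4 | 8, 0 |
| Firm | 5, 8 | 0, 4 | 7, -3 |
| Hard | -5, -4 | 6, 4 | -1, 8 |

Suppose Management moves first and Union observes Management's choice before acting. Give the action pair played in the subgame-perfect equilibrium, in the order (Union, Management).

Work backward from Union's decision.
- X → Union plays Firm (best of -4, 5, -5); Management gets 8.
- Y → Union plays Hard (best of 2, 0, 6); Management gets 4.
- Z → Union plays Soft (best of 8, 7, -1); Management gets 0.
Among 8, 4, 0, the best is 8 at X. Subgame-perfect outcome: (Firm, X) with payoffs (5, 8).

(Firm, X)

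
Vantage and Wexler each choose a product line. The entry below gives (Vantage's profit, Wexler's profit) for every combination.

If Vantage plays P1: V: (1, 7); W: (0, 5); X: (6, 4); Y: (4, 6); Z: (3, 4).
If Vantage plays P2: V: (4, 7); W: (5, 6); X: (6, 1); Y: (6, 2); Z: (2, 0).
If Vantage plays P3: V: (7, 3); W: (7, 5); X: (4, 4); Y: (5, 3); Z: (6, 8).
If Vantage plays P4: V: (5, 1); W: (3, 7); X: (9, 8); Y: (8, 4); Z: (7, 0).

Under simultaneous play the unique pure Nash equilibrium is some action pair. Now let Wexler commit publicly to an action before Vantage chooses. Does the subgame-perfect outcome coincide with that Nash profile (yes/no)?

Vantage best-responds to each possible Wexler move:
- V: Vantage compares 1, 4, 7, 5 and picks P3; Wexler would get 3.
- W: Vantage compares 0, 5, 7, 3 and picks P3; Wexler would get 5.
- X: Vantage compares 6, 6, 4, 9 and picks P4; Wexler would get 8.
- Y: Vantage compares 4, 6, 5, 8 and picks P4; Wexler would get 4.
- Z: Vantage compares 3, 2, 6, 7 and picks P4; Wexler would get 0.
Maximizing over 3, 5, 8, 4, 0, Wexler chooses X. Subgame-perfect outcome: (P4, X) with payoffs (9, 8).
For the simultaneous game, intersect best replies.
Vantage's best replies: V→P3; W→P3; X→P4; Y→P4; Z→P4.
Wexler's best replies: P1→V; P2→V; P3→Z; P4→X.
Only (P4, X) has each player best-responding; Nash payoffs (9, 8).
Sequential outcome (P4, X) coincides with the Nash profile (P4, X).

yes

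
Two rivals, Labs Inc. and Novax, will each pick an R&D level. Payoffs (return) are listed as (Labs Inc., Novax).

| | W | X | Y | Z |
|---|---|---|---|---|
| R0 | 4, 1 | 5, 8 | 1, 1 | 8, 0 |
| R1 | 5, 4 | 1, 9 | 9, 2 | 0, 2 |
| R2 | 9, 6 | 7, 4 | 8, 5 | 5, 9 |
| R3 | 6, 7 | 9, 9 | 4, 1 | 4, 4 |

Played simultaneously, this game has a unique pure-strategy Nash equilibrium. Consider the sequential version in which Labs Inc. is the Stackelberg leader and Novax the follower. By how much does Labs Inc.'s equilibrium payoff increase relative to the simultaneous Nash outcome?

0

Work backward from Novax's decision.
- R0: Novax compares 1, 8, 1, 0 and picks X; Labs Inc. would get 5.
- R1: Novax compares 4, 9, 2, 2 and picks X; Labs Inc. would get 1.
- R2: Novax compares 6, 4, 5, 9 and picks Z; Labs Inc. would get 5.
- R3: Novax compares 7, 9, 1, 4 and picks X; Labs Inc. would get 9.
Labs Inc.'s induced payoffs are 5, 1, 5, 9, so Labs Inc. commits to R3. Subgame-perfect outcome: (R3, X) with payoffs (9, 9).
Now find the simultaneous Nash equilibrium.
Labs Inc.'s best replies: W→R2; X→R3; Y→R1; Z→R0.
Novax's best replies: R0→X; R1→X; R2→Z; R3→X.
Only (R3, X) has each player best-responding; Nash payoffs (9, 9).
Labs Inc.'s commitment gain: 9 − 9 = 0.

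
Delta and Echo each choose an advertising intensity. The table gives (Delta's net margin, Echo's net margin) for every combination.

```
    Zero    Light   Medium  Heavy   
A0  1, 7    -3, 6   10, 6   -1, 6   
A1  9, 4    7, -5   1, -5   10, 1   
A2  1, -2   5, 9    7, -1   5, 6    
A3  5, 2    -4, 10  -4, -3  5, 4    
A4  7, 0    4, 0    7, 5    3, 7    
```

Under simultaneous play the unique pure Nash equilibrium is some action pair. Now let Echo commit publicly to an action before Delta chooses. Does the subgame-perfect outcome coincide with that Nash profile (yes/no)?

Delta best-responds to each possible Echo move:
- Zero → Delta plays A1 (best of 1, 9, 1, 5, 7); Echo gets 4.
- Light → Delta plays A1 (best of -3, 7, 5, -4, 4); Echo gets -5.
- Medium → Delta plays A0 (best of 10, 1, 7, -4, 7); Echo gets 6.
- Heavy → Delta plays A1 (best of -1, 10, 5, 5, 3); Echo gets 1.
Echo's induced payoffs are 4, -5, 6, 1, so Echo commits to Medium. Subgame-perfect outcome: (A0, Medium) with payoffs (10, 6).
Now find the simultaneous Nash equilibrium.
Delta's best replies: Zero→A1; Light→A1; Medium→A0; Heavy→A1.
Echo's best replies: A0→Zero; A1→Zero; A2→Light; A3→Light; A4→Heavy.
Only (A1, Zero) has each player best-responding; Nash payoffs (9, 4).
Sequential outcome (A0, Medium) differs from the Nash profile (A1, Zero).

no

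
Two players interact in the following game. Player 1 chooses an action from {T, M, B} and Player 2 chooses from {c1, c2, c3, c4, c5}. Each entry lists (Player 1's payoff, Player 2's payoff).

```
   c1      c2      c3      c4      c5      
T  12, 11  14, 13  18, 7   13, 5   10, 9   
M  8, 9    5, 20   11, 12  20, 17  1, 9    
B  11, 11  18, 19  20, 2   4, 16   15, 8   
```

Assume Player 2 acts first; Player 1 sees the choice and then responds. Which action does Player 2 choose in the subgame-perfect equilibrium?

Work backward from Player 1's decision.
- c1 → Player 1 plays T (best of 12, 8, 11); Player 2 gets 11.
- c2 → Player 1 plays B (best of 14, 5, 18); Player 2 gets 19.
- c3 → Player 1 plays B (best of 18, 11, 20); Player 2 gets 2.
- c4 → Player 1 plays M (best of 13, 20, 4); Player 2 gets 17.
- c5 → Player 1 plays B (best of 10, 1, 15); Player 2 gets 8.
Maximizing over 11, 19, 2, 17, 8, Player 2 chooses c2. Subgame-perfect outcome: (B, c2) with payoffs (18, 19).

c2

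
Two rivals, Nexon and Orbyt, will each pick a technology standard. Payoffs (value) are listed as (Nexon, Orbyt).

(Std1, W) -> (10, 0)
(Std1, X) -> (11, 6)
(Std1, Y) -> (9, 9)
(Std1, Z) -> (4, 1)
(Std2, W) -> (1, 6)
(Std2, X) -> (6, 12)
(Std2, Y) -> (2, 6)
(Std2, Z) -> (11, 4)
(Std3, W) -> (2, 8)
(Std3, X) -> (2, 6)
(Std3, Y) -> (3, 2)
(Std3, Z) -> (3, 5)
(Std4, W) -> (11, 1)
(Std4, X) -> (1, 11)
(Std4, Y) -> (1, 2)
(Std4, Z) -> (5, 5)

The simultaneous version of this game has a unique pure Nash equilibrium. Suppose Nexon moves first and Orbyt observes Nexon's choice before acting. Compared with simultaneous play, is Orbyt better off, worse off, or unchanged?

Orbyt best-responds to each possible Nexon move:
- Std1: Orbyt compares 0, 6, 9, 1 and picks Y; Nexon would get 9.
- Std2: Orbyt compares 6, 12, 6, 4 and picks X; Nexon would get 6.
- Std3: Orbyt compares 8, 6, 2, 5 and picks W; Nexon would get 2.
- Std4: Orbyt compares 1, 11, 2, 5 and picks X; Nexon would get 1.
Maximizing over 9, 6, 2, 1, Nexon chooses Std1. Subgame-perfect outcome: (Std1, Y) with payoffs (9, 9).
Now find the simultaneous Nash equilibrium.
Nexon's best replies: W→Std4; X→Std1; Y→Std1; Z→Std2.
Orbyt's best replies: Std1→Y; Std2→X; Std3→W; Std4→X.
Only (Std1, Y) has each player best-responding; Nash payoffs (9, 9).
Orbyt earns 9 sequentially versus 9 at the Nash outcome: unchanged.

unchanged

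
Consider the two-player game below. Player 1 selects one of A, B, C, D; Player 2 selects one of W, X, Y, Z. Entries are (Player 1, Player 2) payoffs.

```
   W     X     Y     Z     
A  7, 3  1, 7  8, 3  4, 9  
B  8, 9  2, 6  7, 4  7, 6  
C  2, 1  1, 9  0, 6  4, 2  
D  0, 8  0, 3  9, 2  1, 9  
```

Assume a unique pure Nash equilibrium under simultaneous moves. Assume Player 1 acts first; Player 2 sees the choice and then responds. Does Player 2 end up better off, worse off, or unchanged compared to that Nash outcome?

Player 2 best-responds to each possible Player 1 move:
- A: Player 2 compares 3, 7, 3, 9 and picks Z; Player 1 would get 4.
- B: Player 2 compares 9, 6, 4, 6 and picks W; Player 1 would get 8.
- C: Player 2 compares 1, 9, 6, 2 and picks X; Player 1 would get 1.
- D: Player 2 compares 8, 3, 2, 9 and picks Z; Player 1 would get 1.
Player 1's induced payoffs are 4, 8, 1, 1, so Player 1 commits to B. Subgame-perfect outcome: (B, W) with payoffs (8, 9).
Under simultaneous play:
Player 1's best replies: W→B; X→B; Y→D; Z→B.
Player 2's best replies: A→Z; B→W; C→X; D→Z.
The unique mutual best reply is (B, W), giving (8, 9).
Player 2 earns 9 sequentially versus 9 at the Nash outcome: unchanged.

unchanged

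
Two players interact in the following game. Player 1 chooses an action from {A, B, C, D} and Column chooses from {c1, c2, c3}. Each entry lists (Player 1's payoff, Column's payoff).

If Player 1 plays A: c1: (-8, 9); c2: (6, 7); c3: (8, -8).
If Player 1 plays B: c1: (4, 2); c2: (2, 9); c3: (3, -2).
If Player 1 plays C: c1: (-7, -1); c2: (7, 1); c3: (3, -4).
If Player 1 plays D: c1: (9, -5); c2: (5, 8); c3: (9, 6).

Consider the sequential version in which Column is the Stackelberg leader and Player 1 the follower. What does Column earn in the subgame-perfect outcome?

Player 1 best-responds to each possible Column move:
- c1: Player 1 compares -8, 4, -7, 9 and picks D; Column would get -5.
- c2: Player 1 compares 6, 2, 7, 5 and picks C; Column would get 1.
- c3: Player 1 compares 8, 3, 3, 9 and picks D; Column would get 6.
Among -5, 1, 6, the best is 6 at c3. Subgame-perfect outcome: (D, c3) with payoffs (9, 6).

6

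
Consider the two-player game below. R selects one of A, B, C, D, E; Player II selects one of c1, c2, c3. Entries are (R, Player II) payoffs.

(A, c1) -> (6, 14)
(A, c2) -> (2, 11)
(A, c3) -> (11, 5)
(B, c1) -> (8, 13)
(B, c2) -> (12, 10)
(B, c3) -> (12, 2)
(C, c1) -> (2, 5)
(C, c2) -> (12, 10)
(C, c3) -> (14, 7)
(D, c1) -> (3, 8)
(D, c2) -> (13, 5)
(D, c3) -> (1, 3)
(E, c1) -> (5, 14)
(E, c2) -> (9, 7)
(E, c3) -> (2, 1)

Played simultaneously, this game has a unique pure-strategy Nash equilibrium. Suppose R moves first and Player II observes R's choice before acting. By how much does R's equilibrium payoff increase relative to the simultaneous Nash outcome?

4

Player II best-responds to each possible R move:
- A → Player II plays c1 (best of 14, 11, 5); R gets 6.
- B → Player II plays c1 (best of 13, 10, 2); R gets 8.
- C → Player II plays c2 (best of 5, 10, 7); R gets 12.
- D → Player II plays c1 (best of 8, 5, 3); R gets 3.
- E → Player II plays c1 (best of 14, 7, 1); R gets 5.
Among 6, 8, 12, 3, 5, the best is 12 at C. Subgame-perfect outcome: (C, c2) with payoffs (12, 10).
For the simultaneous game, intersect best replies.
R's best replies: c1→B; c2→D; c3→C.
Player II's best replies: A→c1; B→c1; C→c2; D→c1; E→c1.
Only (B, c1) has each player best-responding; Nash payoffs (8, 13).
R's commitment gain: 12 − 8 = 4.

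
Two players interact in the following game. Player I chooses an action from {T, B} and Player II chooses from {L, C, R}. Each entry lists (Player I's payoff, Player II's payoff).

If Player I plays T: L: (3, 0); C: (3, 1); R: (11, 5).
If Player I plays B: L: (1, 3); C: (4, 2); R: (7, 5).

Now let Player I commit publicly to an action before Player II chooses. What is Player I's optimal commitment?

Player II best-responds to each possible Player I move:
- T: BR = R, leader payoff 11.
- B: BR = R, leader payoff 7.
Among 11, 7, the best is 11 at T. Subgame-perfect outcome: (T, R) with payoffs (11, 5).

T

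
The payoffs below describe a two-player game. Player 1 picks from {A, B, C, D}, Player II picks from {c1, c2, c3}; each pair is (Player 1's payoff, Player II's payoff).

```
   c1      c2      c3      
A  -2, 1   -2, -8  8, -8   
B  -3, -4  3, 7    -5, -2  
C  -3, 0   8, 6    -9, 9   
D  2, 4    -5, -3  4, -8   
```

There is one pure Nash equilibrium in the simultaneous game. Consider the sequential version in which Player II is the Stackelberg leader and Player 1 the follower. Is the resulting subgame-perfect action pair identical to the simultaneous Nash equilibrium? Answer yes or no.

Backward induction with Player II moving first.
- c1 → Player 1 plays D (best of -2, -3, -3, 2); Player II gets 4.
- c2 → Player 1 plays C (best of -2, 3, 8, -5); Player II gets 6.
- c3 → Player 1 plays A (best of 8, -5, -9, 4); Player II gets -8.
Player II's induced payoffs are 4, 6, -8, so Player II commits to c2. Subgame-perfect outcome: (C, c2) with payoffs (8, 6).
Now find the simultaneous Nash equilibrium.
Player 1's best replies: c1→D; c2→C; c3→A.
Player II's best replies: A→c1; B→c2; C→c3; D→c1.
The unique mutual best reply is (D, c1), giving (2, 4).
Sequential outcome (C, c2) differs from the Nash profile (D, c1).

no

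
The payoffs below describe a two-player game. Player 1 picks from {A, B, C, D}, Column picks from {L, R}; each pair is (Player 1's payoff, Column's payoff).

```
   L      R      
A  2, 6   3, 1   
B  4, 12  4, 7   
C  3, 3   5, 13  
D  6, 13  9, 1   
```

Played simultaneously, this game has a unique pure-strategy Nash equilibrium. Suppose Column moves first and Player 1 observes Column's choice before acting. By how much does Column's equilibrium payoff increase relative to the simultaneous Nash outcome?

Work backward from Player 1's decision.
- L: Player 1 compares 2, 4, 3, 6 and picks D; Column would get 13.
- R: Player 1 compares 3, 4, 5, 9 and picks D; Column would get 1.
Column's induced payoffs are 13, 1, so Column commits to L. Subgame-perfect outcome: (D, L) with payoffs (6, 13).
Under simultaneous play:
Player 1's best replies: L→D; R→D.
Column's best replies: A→L; B→L; C→R; D→L.
Only (D, L) has each player best-responding; Nash payoffs (6, 13).
Column's commitment gain: 13 − 13 = 0.

0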